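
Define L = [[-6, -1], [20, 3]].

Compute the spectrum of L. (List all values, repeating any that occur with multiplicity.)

-2, -1

det(L - λI) = (-6 - λ)(3 - λ) - (-1)·(20) = λ^2 + 3λ + 2.
This factors as (λ + 2)·(λ + 1) = 0.
Eigenvalues: -2, -1.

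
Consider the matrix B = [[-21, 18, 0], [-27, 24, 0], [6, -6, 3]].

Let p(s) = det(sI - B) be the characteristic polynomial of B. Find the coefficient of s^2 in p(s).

-6

The coefficient of s^2 of det(sI - B) is −trace(B).
trace(B) = (-21) + (24) + (3) = 6, so the coefficient is -6.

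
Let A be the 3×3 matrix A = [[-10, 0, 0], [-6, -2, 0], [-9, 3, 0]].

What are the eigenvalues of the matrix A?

-10, -2, 0

A is lower triangular, so its eigenvalues are the diagonal entries.
Diagonal: -10, -2, 0.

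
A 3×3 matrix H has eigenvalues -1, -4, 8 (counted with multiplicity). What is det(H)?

det(H) is the product of the eigenvalues: (-1) · (-4) · (8) = 32.

32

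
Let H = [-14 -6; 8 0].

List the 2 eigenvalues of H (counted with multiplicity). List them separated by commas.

det(H - lambda·I) = (-14 - lambda)(0 - lambda) - (-6)·(8) = lambda^2 + 14·lambda + 48.
This factors as (lambda + 8)·(lambda + 6) = 0.
Eigenvalues: -8, -6.

-8, -6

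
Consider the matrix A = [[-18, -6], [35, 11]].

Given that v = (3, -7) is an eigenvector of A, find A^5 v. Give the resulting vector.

First find the eigenvalue: Av = (-12, 28) = -4·(3, -7), so λ = -4.
Then A^5 v = λ^5·v = (-4)^5·(3, -7) = -1024·(3, -7) = (-3072, 7168).

(-3072, 7168)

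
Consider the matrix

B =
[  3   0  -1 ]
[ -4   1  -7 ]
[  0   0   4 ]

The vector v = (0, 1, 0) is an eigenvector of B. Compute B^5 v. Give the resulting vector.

First find the eigenvalue: Bv = (0, 1, 0) = 1·(0, 1, 0), so λ = 1.
Then B^5 v = λ^5·v = 1^5·(0, 1, 0) = 1·(0, 1, 0) = (0, 1, 0).

(0, 1, 0)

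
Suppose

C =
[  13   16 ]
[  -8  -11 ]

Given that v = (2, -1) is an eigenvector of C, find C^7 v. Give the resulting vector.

First find the eigenvalue: Cv = (10, -5) = 5·(2, -1), so λ = 5.
Then C^7 v = λ^7·v = 5^7·(2, -1) = 78125·(2, -1) = (156250, -78125).

(156250, -78125)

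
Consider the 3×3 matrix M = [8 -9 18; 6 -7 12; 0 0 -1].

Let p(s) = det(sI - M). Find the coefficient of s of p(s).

p(s) = s^3 - 3s - 2.
The coefficient of s is -3.

-3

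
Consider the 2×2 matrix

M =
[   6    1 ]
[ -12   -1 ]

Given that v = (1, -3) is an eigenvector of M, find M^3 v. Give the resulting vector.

(27, -81)

First find the eigenvalue: Mv = (3, -9) = 3·(1, -3), so λ = 3.
Then M^3 v = λ^3·v = 3^3·(1, -3) = 27·(1, -3) = (27, -81).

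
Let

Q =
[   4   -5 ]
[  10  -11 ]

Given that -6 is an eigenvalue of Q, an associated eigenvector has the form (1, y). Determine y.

We need (Q + 6I)v = 0.
Q + 6I = [[10, -5], [10, -5]].
Row 1: (10)·1 + (-5)·y = 0
Row 2: (10)·1 + (-5)·y = 0
Solving gives y = 2.
Check: Q·(1, 2) = (-6, -12) = -6·(1, 2).

2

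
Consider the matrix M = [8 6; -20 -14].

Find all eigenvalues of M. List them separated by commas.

-4, -2

det(M - lambda·I) = (8 - lambda)(-14 - lambda) - (6)·(-20) = lambda^2 + 6·lambda + 8.
This factors as (lambda + 4)·(lambda + 2) = 0.
Eigenvalues: -4, -2.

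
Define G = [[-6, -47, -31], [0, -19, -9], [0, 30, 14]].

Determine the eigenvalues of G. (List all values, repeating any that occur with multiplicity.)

-6, -4, -1

Set up det(tI - G) = 0.
Cofactor expansion gives p(t) = t^3 + 11t^2 + 34t + 24.
Rational-root test: t = -1 gives p(-1) = 0.
Dividing by (t + 1) leaves t^2 + 10t + 24.
The quadratic factors as (t + 6)·(t + 4).
Eigenvalues: -6, -4, -1.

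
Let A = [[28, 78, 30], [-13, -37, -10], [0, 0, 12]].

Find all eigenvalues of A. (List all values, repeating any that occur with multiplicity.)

-11, 2, 12

The characteristic polynomial is p(t) = det(tI - A).
Cofactor expansion gives p(t) = t^3 - 3t^2 - 130t + 264.
Try t = 2: p(2) = 0, so 2 is a root.
Dividing by (t - 2) leaves t^2 - t - 132.
The quadratic factors as (t + 11)·(t - 12).
Eigenvalues: -11, 2, 12.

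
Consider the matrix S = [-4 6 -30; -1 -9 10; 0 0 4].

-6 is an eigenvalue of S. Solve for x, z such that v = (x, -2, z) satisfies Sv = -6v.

We need (S + 6I)v = 0.
S + 6I = [[2, 6, -30], [-1, -3, 10], [0, 0, 10]].
Row 1: (2)·x + (6)·-2 + (-30)·z = 0
Row 2: (-1)·x + (-3)·-2 + (10)·z = 0
Row 3: (0)·x + (0)·-2 + (10)·z = 0
Solving gives x = 6, z = 0.
Check: S·(6, -2, 0) = (-36, 12, 0) = -6·(6, -2, 0).

6, 0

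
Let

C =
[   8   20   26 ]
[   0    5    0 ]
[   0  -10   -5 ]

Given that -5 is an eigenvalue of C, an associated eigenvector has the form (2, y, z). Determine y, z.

0, -1

We need (C + 5I)v = 0.
C + 5I = [[13, 20, 26], [0, 10, 0], [0, -10, 0]].
Row 1: (13)·2 + (20)·y + (26)·z = 0
Row 2: (0)·2 + (10)·y + (0)·z = 0
Row 3: (0)·2 + (-10)·y + (0)·z = 0
Solving gives y = 0, z = -1.
Check: C·(2, 0, -1) = (-10, 0, 5) = -5·(2, 0, -1).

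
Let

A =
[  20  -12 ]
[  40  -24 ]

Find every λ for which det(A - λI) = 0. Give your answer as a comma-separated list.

-4, 0

det(A - tI) = (20 - t)(-24 - t) - (-12)·(40) = t^2 + 4t.
This factors as (t + 4)·t = 0.
Eigenvalues: -4, 0.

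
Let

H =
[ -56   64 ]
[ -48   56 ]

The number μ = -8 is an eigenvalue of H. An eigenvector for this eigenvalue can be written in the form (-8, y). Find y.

We need (H + 8I)v = 0.
H + 8I = [[-48, 64], [-48, 64]].
Row 1: (-48)·-8 + (64)·y = 0
Row 2: (-48)·-8 + (64)·y = 0
Solving gives y = -6.
Check: H·(-8, -6) = (64, 48) = -8·(-8, -6).

-6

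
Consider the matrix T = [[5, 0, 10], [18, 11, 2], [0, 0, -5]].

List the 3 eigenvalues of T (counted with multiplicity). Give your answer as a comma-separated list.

-5, 5, 11

Compute the characteristic polynomial p(μ) = det(μI - T).
Expanding the 3×3 determinant: p(μ) = μ^3 - 11μ^2 - 25μ + 275.
Since p(-5) = 0, μ = -5 is a root.
Dividing by (μ + 5) leaves μ^2 - 16μ + 55.
The quadratic factors as (μ - 5)·(μ - 11).
Eigenvalues: -5, 5, 11.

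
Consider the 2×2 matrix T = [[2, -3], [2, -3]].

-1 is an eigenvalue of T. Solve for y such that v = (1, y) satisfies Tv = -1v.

1

We need (T + 1I)v = 0.
T + 1I = [[3, -3], [2, -2]].
Row 1: (3)·1 + (-3)·y = 0
Row 2: (2)·1 + (-2)·y = 0
Solving gives y = 1.
Check: T·(1, 1) = (-1, -1) = -1·(1, 1).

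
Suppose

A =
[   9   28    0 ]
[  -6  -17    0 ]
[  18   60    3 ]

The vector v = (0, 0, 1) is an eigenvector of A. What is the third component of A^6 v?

First find the eigenvalue: Av = (0, 0, 3) = 3·(0, 0, 1), so λ = 3.
Then A^6 v = λ^6·v = 3^6·(0, 0, 1) = 729·(0, 0, 1) = (0, 0, 729).

729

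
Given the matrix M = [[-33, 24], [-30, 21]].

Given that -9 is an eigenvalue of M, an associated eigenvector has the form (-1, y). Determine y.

We need (M + 9I)v = 0.
M + 9I = [[-24, 24], [-30, 30]].
Row 1: (-24)·-1 + (24)·y = 0
Row 2: (-30)·-1 + (30)·y = 0
Solving gives y = -1.
Check: M·(-1, -1) = (9, 9) = -9·(-1, -1).

-1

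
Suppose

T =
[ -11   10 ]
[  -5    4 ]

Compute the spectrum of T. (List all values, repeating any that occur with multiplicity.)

det(T - λI) = (-11 - λ)(4 - λ) - (10)·(-5) = λ^2 + 7λ + 6.
This factors as (λ + 6)·(λ + 1) = 0.
Eigenvalues: -6, -1.

-6, -1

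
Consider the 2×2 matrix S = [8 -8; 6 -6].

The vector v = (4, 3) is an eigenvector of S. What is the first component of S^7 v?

First find the eigenvalue: Sv = (8, 6) = 2·(4, 3), so λ = 2.
Then S^7 v = λ^7·v = 2^7·(4, 3) = 128·(4, 3) = (512, 384).

512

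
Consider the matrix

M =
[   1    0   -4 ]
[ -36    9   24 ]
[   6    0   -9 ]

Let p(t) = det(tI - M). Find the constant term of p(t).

-135

p(t) = t^3 - t^2 - 57t - 135.
The constant term is -135.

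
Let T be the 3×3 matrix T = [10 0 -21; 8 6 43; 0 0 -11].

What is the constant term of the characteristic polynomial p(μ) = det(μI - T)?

660

p(0) = det(0·I − T) = det(−T) = (−1)^3·det(T).
det(T) = -660, so p(0) = 660.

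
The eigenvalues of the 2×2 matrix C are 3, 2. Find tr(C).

trace(C) is the sum of the eigenvalues: (3) + (2) = 5.

5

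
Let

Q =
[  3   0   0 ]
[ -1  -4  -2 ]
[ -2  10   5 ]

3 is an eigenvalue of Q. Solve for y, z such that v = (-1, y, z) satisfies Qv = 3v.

We need (Q - 3I)v = 0.
Q - 3I = [[0, 0, 0], [-1, -7, -2], [-2, 10, 2]].
Row 1: (0)·-1 + (0)·y + (0)·z = 0
Row 2: (-1)·-1 + (-7)·y + (-2)·z = 0
Row 3: (-2)·-1 + (10)·y + (2)·z = 0
Solving gives y = -1, z = 4.
Check: Q·(-1, -1, 4) = (-3, -3, 12) = 3·(-1, -1, 4).

-1, 4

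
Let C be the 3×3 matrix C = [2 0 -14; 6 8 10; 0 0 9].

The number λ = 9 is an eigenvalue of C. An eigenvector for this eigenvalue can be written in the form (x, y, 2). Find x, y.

We need (C - 9I)v = 0.
C - 9I = [[-7, 0, -14], [6, -1, 10], [0, 0, 0]].
Row 1: (-7)·x + (0)·y + (-14)·2 = 0
Row 2: (6)·x + (-1)·y + (10)·2 = 0
Row 3: (0)·x + (0)·y + (0)·2 = 0
Solving gives x = -4, y = -4.
Check: C·(-4, -4, 2) = (-36, -36, 18) = 9·(-4, -4, 2).

-4, -4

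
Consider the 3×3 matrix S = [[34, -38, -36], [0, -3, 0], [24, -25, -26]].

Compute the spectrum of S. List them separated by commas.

-3, -2, 10

Compute the characteristic polynomial p(λ) = det(λI - S).
Expanding the 3×3 determinant: p(λ) = λ^3 - 5λ^2 - 44λ - 60.
Since p(10) = 0, λ = 10 is a root.
Dividing by (λ - 10) leaves λ^2 + 5λ + 6.
The quadratic factors as (λ + 3)·(λ + 2).
Eigenvalues: -3, -2, 10.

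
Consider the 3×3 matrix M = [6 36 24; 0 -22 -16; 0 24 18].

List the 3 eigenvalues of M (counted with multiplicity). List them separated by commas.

The characteristic polynomial is p(λ) = det(λI - M).
Expanding the 3×3 determinant: p(λ) = λ^3 - 2λ^2 - 36λ + 72.
Rational-root test: λ = 2 gives p(2) = 0.
Dividing by (λ - 2) leaves λ^2 - 36.
The quadratic factors as (λ + 6)·(λ - 6).
Eigenvalues: -6, 2, 6.

-6, 2, 6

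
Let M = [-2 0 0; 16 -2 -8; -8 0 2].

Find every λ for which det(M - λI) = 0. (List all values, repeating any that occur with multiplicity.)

Compute the characteristic polynomial p(lambda) = det(lambda·I - M).
Cofactor expansion gives p(lambda) = lambda^3 + 2·lambda^2 - 4·lambda - 8.
Try lambda = -2: p(-2) = 0, so -2 is a root.
Factor out (lambda + 2): p(lambda) = (lambda + 2)·(lambda^2 - 4).
The quadratic factors as (lambda + 2)·(lambda - 2).
Eigenvalues: -2, -2, 2.

-2, -2, 2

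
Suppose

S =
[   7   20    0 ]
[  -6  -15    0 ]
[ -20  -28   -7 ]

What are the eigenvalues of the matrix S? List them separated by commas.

-7, -5, -3

Set up det(μI - S) = 0.
Cofactor expansion gives p(μ) = μ^3 + 15μ^2 + 71μ + 105.
Try μ = -7: p(-7) = 0, so -7 is a root.
Factor out (μ + 7): p(μ) = (μ + 7)·(μ^2 + 8μ + 15).
The quadratic factors as (μ + 5)·(μ + 3).
Eigenvalues: -7, -5, -3.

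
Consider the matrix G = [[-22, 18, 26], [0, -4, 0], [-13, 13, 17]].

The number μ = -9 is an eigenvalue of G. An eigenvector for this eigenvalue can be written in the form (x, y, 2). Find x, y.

We need (G + 9I)v = 0.
G + 9I = [[-13, 18, 26], [0, 5, 0], [-13, 13, 26]].
Row 1: (-13)·x + (18)·y + (26)·2 = 0
Row 2: (0)·x + (5)·y + (0)·2 = 0
Row 3: (-13)·x + (13)·y + (26)·2 = 0
Solving gives x = 4, y = 0.
Check: G·(4, 0, 2) = (-36, 0, -18) = -9·(4, 0, 2).

4, 0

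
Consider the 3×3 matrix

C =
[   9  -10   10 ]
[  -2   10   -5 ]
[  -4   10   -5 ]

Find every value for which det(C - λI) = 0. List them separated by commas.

4, 5, 5

Set up det(λI - C) = 0.
Expanding along the first row, p(λ) = λ^3 - 14λ^2 + 65λ - 100.
Try λ = 5: p(5) = 0, so 5 is a root.
Factor out (λ - 5): p(λ) = (λ - 5)·(λ^2 - 9λ + 20).
The quadratic factors as (λ - 4)·(λ - 5).
Eigenvalues: 4, 5, 5.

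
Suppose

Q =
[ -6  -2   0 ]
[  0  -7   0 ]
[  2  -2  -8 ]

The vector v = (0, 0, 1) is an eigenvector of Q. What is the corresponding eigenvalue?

Compute Qv: Q·(0, 0, 1) = (0, 0, -8).
Since Qv = λv, compare component 3: -8 = λ·1, so λ = -8.

-8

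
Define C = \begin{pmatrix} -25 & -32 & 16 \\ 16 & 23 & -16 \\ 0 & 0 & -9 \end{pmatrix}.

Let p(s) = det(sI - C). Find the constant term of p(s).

-567

p(s) = s^3 + 11s^2 - 45s - 567.
The constant term is -567.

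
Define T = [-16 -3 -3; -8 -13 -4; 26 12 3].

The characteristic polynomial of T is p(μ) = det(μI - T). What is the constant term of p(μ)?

p(μ) = μ^3 + 26μ^2 + 223μ + 630.
The constant term is 630.

630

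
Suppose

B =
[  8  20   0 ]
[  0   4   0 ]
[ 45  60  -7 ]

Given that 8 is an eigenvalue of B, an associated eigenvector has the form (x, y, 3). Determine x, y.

1, 0

We need (B - 8I)v = 0.
B - 8I = [[0, 20, 0], [0, -4, 0], [45, 60, -15]].
Row 1: (0)·x + (20)·y + (0)·3 = 0
Row 2: (0)·x + (-4)·y + (0)·3 = 0
Row 3: (45)·x + (60)·y + (-15)·3 = 0
Solving gives x = 1, y = 0.
Check: B·(1, 0, 3) = (8, 0, 24) = 8·(1, 0, 3).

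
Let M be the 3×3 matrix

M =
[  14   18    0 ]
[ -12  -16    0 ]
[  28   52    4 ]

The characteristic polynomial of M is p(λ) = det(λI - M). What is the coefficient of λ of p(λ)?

-16

p(λ) = λ^3 - 2λ^2 - 16λ + 32.
The coefficient of λ is -16.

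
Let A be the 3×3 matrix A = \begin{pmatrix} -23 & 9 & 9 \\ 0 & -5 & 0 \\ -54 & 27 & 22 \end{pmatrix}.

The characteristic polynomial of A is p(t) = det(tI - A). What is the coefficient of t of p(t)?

p(t) = t^3 + 6t^2 - 15t - 100.
The coefficient of t is -15.

-15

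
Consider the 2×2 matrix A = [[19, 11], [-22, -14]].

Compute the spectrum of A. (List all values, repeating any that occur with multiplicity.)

-3, 8

det(A - λI) = (19 - λ)(-14 - λ) - (11)·(-22) = λ^2 - 5λ - 24.
This factors as (λ + 3)·(λ - 8) = 0.
Eigenvalues: -3, 8.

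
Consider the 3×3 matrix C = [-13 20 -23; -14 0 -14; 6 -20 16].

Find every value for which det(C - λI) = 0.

-7, 0, 10

Compute the characteristic polynomial p(s) = det(sI - C).
Cofactor expansion gives p(s) = s^3 - 3s^2 - 70s.
Rational-root test: s = 0 gives p(0) = 0.
Dividing by s leaves s^2 - 3s - 70.
The quadratic factors as (s + 7)·(s - 10).
Eigenvalues: -7, 0, 10.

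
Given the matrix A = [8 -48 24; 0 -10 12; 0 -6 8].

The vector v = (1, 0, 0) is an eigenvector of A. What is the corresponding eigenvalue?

Compute Av: A·(1, 0, 0) = (8, 0, 0).
Since Av = λv, compare component 1: 8 = λ·1, so λ = 8.

8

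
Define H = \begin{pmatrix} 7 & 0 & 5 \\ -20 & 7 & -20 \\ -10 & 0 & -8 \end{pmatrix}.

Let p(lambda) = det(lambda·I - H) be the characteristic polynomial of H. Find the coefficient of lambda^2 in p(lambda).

The coefficient of lambda^2 of det(lambda·I - H) is −trace(H).
trace(H) = (7) + (7) + (-8) = 6, so the coefficient is -6.

-6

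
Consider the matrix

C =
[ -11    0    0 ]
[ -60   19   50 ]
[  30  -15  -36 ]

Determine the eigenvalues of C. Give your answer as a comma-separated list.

Compute the characteristic polynomial p(t) = det(tI - C).
Expanding the 3×3 determinant: p(t) = t^3 + 28t^2 + 253t + 726.
Since p(-11) = 0, t = -11 is a root.
Factor out (t + 11): p(t) = (t + 11)·(t^2 + 17t + 66).
The quadratic factors as (t + 11)·(t + 6).
Eigenvalues: -11, -11, -6.

-11, -11, -6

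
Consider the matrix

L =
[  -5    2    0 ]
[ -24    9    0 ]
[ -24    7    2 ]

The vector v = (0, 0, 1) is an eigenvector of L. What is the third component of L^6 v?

First find the eigenvalue: Lv = (0, 0, 2) = 2·(0, 0, 1), so λ = 2.
Then L^6 v = λ^6·v = 2^6·(0, 0, 1) = 64·(0, 0, 1) = (0, 0, 64).

64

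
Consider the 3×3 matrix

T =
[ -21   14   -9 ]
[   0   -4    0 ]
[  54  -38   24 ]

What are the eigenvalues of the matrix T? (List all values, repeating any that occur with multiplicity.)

-4, -3, 6

Set up det(λI - T) = 0.
Cofactor expansion gives p(λ) = λ^3 + λ^2 - 30λ - 72.
Rational-root test: λ = -4 gives p(-4) = 0.
Dividing by (λ + 4) leaves λ^2 - 3λ - 18.
The quadratic factors as (λ + 3)·(λ - 6).
Eigenvalues: -4, -3, 6.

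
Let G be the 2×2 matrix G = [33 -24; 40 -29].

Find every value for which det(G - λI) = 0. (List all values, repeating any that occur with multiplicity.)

det(G - μI) = (33 - μ)(-29 - μ) - (-24)·(40) = μ^2 - 4μ + 3.
This factors as (μ - 1)·(μ - 3) = 0.
Eigenvalues: 1, 3.

1, 3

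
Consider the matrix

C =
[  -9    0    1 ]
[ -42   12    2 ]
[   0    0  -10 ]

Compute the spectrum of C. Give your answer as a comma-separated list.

-10, -9, 12

Set up det(λI - C) = 0.
Expanding along the first row, p(λ) = λ^3 + 7λ^2 - 138λ - 1080.
Rational-root test: λ = 12 gives p(12) = 0.
Factor out (λ - 12): p(λ) = (λ - 12)·(λ^2 + 19λ + 90).
The quadratic factors as (λ + 10)·(λ + 9).
Eigenvalues: -10, -9, 12.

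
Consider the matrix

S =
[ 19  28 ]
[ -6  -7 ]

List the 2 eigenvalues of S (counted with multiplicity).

det(S - rI) = (19 - r)(-7 - r) - (28)·(-6) = r^2 - 12r + 35.
This factors as (r - 5)·(r - 7) = 0.
Eigenvalues: 5, 7.

5, 7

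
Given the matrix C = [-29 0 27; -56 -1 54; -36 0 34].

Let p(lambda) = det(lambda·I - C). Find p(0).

p(0) = det(0·I − C) = det(−C) = (−1)^3·det(C).
det(C) = 14, so p(0) = -14.

-14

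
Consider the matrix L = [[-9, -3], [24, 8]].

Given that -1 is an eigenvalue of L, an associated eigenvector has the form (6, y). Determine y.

We need (L + 1I)v = 0.
L + 1I = [[-8, -3], [24, 9]].
Row 1: (-8)·6 + (-3)·y = 0
Row 2: (24)·6 + (9)·y = 0
Solving gives y = -16.
Check: L·(6, -16) = (-6, 16) = -1·(6, -16).

-16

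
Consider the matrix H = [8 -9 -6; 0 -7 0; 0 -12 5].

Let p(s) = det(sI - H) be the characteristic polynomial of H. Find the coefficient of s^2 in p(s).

The coefficient of s^2 of det(sI - H) is −trace(H).
trace(H) = (8) + (-7) + (5) = 6, so the coefficient is -6.

-6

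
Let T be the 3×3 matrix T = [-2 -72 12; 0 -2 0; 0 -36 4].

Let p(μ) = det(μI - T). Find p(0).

p(0) = det(0·I − T) = det(−T) = (−1)^3·det(T).
det(T) = 16, so p(0) = -16.

-16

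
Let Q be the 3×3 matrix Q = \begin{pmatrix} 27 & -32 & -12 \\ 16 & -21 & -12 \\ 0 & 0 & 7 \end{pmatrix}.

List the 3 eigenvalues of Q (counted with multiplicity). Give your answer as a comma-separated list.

Compute the characteristic polynomial p(lambda) = det(lambda·I - Q).
Expanding along the first row, p(lambda) = lambda^3 - 13·lambda^2 - 13·lambda + 385.
Rational-root test: lambda = -5 gives p(-5) = 0.
Dividing by (lambda + 5) leaves lambda^2 - 18·lambda + 77.
The quadratic factors as (lambda - 7)·(lambda - 11).
Eigenvalues: -5, 7, 11.

-5, 7, 11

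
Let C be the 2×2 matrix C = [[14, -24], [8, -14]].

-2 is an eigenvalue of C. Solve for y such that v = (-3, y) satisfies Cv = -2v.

-2

We need (C + 2I)v = 0.
C + 2I = [[16, -24], [8, -12]].
Row 1: (16)·-3 + (-24)·y = 0
Row 2: (8)·-3 + (-12)·y = 0
Solving gives y = -2.
Check: C·(-3, -2) = (6, 4) = -2·(-3, -2).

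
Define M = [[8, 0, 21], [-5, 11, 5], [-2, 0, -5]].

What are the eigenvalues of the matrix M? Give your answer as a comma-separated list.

Compute the characteristic polynomial p(λ) = det(λI - M).
Cofactor expansion gives p(λ) = λ^3 - 14λ^2 + 35λ - 22.
Since p(1) = 0, λ = 1 is a root.
Factor out (λ - 1): p(λ) = (λ - 1)·(λ^2 - 13λ + 22).
The quadratic factors as (λ - 2)·(λ - 11).
Eigenvalues: 1, 2, 11.

1, 2, 11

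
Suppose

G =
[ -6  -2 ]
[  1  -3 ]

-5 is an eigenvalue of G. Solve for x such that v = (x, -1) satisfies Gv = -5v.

2

We need (G + 5I)v = 0.
G + 5I = [[-1, -2], [1, 2]].
Row 1: (-1)·x + (-2)·-1 = 0
Row 2: (1)·x + (2)·-1 = 0
Solving gives x = 2.
Check: G·(2, -1) = (-10, 5) = -5·(2, -1).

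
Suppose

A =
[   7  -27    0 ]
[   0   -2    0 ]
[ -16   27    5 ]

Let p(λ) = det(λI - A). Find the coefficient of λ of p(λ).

p(λ) = λ^3 - 10λ^2 + 11λ + 70.
The coefficient of λ is 11.

11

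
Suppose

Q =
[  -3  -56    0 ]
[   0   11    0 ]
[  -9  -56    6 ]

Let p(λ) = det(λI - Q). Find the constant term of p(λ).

198

p(λ) = λ^3 - 14λ^2 + 15λ + 198.
The constant term is 198.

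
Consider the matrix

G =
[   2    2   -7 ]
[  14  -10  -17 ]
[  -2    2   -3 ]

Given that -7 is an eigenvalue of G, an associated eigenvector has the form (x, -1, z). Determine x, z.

We need (G + 7I)v = 0.
G + 7I = [[9, 2, -7], [14, -3, -17], [-2, 2, 4]].
Row 1: (9)·x + (2)·-1 + (-7)·z = 0
Row 2: (14)·x + (-3)·-1 + (-17)·z = 0
Row 3: (-2)·x + (2)·-1 + (4)·z = 0
Solving gives x = 1, z = 1.
Check: G·(1, -1, 1) = (-7, 7, -7) = -7·(1, -1, 1).

1, 1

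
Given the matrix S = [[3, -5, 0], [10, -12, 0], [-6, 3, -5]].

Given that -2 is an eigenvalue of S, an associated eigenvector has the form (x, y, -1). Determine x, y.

We need (S + 2I)v = 0.
S + 2I = [[5, -5, 0], [10, -10, 0], [-6, 3, -3]].
Row 1: (5)·x + (-5)·y + (0)·-1 = 0
Row 2: (10)·x + (-10)·y + (0)·-1 = 0
Row 3: (-6)·x + (3)·y + (-3)·-1 = 0
Solving gives x = 1, y = 1.
Check: S·(1, 1, -1) = (-2, -2, 2) = -2·(1, 1, -1).

1, 1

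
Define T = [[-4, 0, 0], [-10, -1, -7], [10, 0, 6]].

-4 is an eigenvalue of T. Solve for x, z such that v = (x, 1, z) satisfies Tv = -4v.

We need (T + 4I)v = 0.
T + 4I = [[0, 0, 0], [-10, 3, -7], [10, 0, 10]].
Row 1: (0)·x + (0)·1 + (0)·z = 0
Row 2: (-10)·x + (3)·1 + (-7)·z = 0
Row 3: (10)·x + (0)·1 + (10)·z = 0
Solving gives x = 1, z = -1.
Check: T·(1, 1, -1) = (-4, -4, 4) = -4·(1, 1, -1).

1, -1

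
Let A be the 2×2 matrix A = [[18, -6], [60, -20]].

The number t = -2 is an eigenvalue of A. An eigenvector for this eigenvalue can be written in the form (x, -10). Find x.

-3

We need (A + 2I)v = 0.
A + 2I = [[20, -6], [60, -18]].
Row 1: (20)·x + (-6)·-10 = 0
Row 2: (60)·x + (-18)·-10 = 0
Solving gives x = -3.
Check: A·(-3, -10) = (6, 20) = -2·(-3, -10).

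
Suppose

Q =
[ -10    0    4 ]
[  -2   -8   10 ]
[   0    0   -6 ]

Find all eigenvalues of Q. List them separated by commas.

The characteristic polynomial is p(lambda) = det(lambda·I - Q).
Expanding along the first row, p(lambda) = lambda^3 + 24·lambda^2 + 188·lambda + 480.
Since p(-8) = 0, lambda = -8 is a root.
Factor out (lambda + 8): p(lambda) = (lambda + 8)·(lambda^2 + 16·lambda + 60).
The quadratic factors as (lambda + 10)·(lambda + 6).
Eigenvalues: -10, -8, -6.

-10, -8, -6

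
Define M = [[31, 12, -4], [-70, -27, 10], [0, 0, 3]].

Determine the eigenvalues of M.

1, 3, 3

The characteristic polynomial is p(r) = det(rI - M).
Cofactor expansion gives p(r) = r^3 - 7r^2 + 15r - 9.
Rational-root test: r = 1 gives p(1) = 0.
Dividing by (r - 1) leaves r^2 - 6r + 9.
The quadratic factor is (r - 3)^2.
Eigenvalues: 1, 3, 3.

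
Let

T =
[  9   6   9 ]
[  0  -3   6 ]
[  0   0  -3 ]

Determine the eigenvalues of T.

T is upper triangular, so its eigenvalues are the diagonal entries.
Diagonal: 9, -3, -3.

-3, -3, 9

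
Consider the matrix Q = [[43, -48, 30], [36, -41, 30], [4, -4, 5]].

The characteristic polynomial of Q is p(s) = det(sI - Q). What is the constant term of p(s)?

p(s) = s^3 - 7s^2 - 25s + 175.
The constant term is 175.

175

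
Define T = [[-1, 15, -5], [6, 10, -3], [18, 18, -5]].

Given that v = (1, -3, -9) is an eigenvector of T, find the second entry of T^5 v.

3

First find the eigenvalue: Tv = (-1, 3, 9) = -1·(1, -3, -9), so λ = -1.
Then T^5 v = λ^5·v = (-1)^5·(1, -3, -9) = -1·(1, -3, -9) = (-1, 3, 9).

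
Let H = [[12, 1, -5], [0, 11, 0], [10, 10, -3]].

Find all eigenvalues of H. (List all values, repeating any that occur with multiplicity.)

2, 7, 11

The characteristic polynomial is p(t) = det(tI - H).
Cofactor expansion gives p(t) = t^3 - 20t^2 + 113t - 154.
Try t = 2: p(2) = 0, so 2 is a root.
Factor out (t - 2): p(t) = (t - 2)·(t^2 - 18t + 77).
The quadratic factors as (t - 7)·(t - 11).
Eigenvalues: 2, 7, 11.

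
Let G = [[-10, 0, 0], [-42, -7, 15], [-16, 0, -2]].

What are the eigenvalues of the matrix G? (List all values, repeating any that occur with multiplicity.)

Compute the characteristic polynomial p(λ) = det(λI - G).
Expanding the 3×3 determinant: p(λ) = λ^3 + 19λ^2 + 104λ + 140.
Since p(-10) = 0, λ = -10 is a root.
Dividing by (λ + 10) leaves λ^2 + 9λ + 14.
The quadratic factors as (λ + 7)·(λ + 2).
Eigenvalues: -10, -7, -2.

-10, -7, -2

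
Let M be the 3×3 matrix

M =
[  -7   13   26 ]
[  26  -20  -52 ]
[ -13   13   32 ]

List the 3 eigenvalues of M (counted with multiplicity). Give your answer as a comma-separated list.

Compute the characteristic polynomial p(s) = det(sI - M).
Cofactor expansion gives p(s) = s^3 - 5s^2 - 48s + 252.
Since p(6) = 0, s = 6 is a root.
Factor out (s - 6): p(s) = (s - 6)·(s^2 + s - 42).
The quadratic factors as (s + 7)·(s - 6).
Eigenvalues: -7, 6, 6.

-7, 6, 6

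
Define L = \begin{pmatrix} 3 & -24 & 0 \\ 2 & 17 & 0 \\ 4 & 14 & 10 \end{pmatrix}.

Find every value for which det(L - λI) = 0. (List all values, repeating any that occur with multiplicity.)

Set up det(μI - L) = 0.
Cofactor expansion gives p(μ) = μ^3 - 30μ^2 + 299μ - 990.
Rational-root test: μ = 9 gives p(9) = 0.
Factor out (μ - 9): p(μ) = (μ - 9)·(μ^2 - 21μ + 110).
The quadratic factors as (μ - 10)·(μ - 11).
Eigenvalues: 9, 10, 11.

9, 10, 11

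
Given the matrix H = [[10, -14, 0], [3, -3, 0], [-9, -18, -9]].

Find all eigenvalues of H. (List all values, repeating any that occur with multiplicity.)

Compute the characteristic polynomial p(μ) = det(μI - H).
Expanding the 3×3 determinant: p(μ) = μ^3 + 2μ^2 - 51μ + 108.
Rational-root test: μ = 3 gives p(3) = 0.
Factor out (μ - 3): p(μ) = (μ - 3)·(μ^2 + 5μ - 36).
The quadratic factors as (μ + 9)·(μ - 4).
Eigenvalues: -9, 3, 4.

-9, 3, 4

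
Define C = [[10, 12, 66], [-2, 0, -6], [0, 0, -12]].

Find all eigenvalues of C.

Compute the characteristic polynomial p(μ) = det(μI - C).
Expanding along the first row, p(μ) = μ^3 + 2μ^2 - 96μ + 288.
Rational-root test: μ = 6 gives p(6) = 0.
Factor out (μ - 6): p(μ) = (μ - 6)·(μ^2 + 8μ - 48).
The quadratic factors as (μ + 12)·(μ - 4).
Eigenvalues: -12, 4, 6.

-12, 4, 6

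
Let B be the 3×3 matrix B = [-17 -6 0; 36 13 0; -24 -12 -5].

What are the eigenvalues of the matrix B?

The characteristic polynomial is p(s) = det(sI - B).
Cofactor expansion gives p(s) = s^3 + 9s^2 + 15s - 25.
Rational-root test: s = -5 gives p(-5) = 0.
Factor out (s + 5): p(s) = (s + 5)·(s^2 + 4s - 5).
The quadratic factors as (s + 5)·(s - 1).
Eigenvalues: -5, -5, 1.

-5, -5, 1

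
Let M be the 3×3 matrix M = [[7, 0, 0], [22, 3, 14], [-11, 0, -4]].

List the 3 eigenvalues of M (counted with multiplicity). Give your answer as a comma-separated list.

Compute the characteristic polynomial p(r) = det(rI - M).
Expanding the 3×3 determinant: p(r) = r^3 - 6r^2 - 19r + 84.
Rational-root test: r = 3 gives p(3) = 0.
Factor out (r - 3): p(r) = (r - 3)·(r^2 - 3r - 28).
The quadratic factors as (r + 4)·(r - 7).
Eigenvalues: -4, 3, 7.

-4, 3, 7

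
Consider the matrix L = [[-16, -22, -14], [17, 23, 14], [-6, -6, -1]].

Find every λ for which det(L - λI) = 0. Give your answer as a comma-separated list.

The characteristic polynomial is p(μ) = det(μI - L).
Expanding along the first row, p(μ) = μ^3 - 6μ^2 - μ + 6.
Rational-root test: μ = 6 gives p(6) = 0.
Factor out (μ - 6): p(μ) = (μ - 6)·(μ^2 - 1).
The quadratic factors as (μ + 1)·(μ - 1).
Eigenvalues: -1, 1, 6.

-1, 1, 6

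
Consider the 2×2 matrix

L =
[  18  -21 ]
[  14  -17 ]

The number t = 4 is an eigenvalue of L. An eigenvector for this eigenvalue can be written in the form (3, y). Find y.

We need (L - 4I)v = 0.
L - 4I = [[14, -21], [14, -21]].
Row 1: (14)·3 + (-21)·y = 0
Row 2: (14)·3 + (-21)·y = 0
Solving gives y = 2.
Check: L·(3, 2) = (12, 8) = 4·(3, 2).

2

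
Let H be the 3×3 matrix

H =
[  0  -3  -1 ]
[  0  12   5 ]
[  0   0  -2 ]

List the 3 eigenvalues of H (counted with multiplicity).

-2, 0, 12

H is upper triangular, so its eigenvalues are the diagonal entries.
Diagonal: 0, 12, -2.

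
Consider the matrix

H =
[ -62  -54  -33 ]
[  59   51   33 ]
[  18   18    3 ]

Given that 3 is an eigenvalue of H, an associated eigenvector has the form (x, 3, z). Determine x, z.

-3, 1

We need (H - 3I)v = 0.
H - 3I = [[-65, -54, -33], [59, 48, 33], [18, 18, 0]].
Row 1: (-65)·x + (-54)·3 + (-33)·z = 0
Row 2: (59)·x + (48)·3 + (33)·z = 0
Row 3: (18)·x + (18)·3 + (0)·z = 0
Solving gives x = -3, z = 1.
Check: H·(-3, 3, 1) = (-9, 9, 3) = 3·(-3, 3, 1).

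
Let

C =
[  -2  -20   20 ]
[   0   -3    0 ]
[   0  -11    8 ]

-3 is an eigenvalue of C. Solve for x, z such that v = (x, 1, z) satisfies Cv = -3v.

We need (C + 3I)v = 0.
C + 3I = [[1, -20, 20], [0, 0, 0], [0, -11, 11]].
Row 1: (1)·x + (-20)·1 + (20)·z = 0
Row 2: (0)·x + (0)·1 + (0)·z = 0
Row 3: (0)·x + (-11)·1 + (11)·z = 0
Solving gives x = 0, z = 1.
Check: C·(0, 1, 1) = (0, -3, -3) = -3·(0, 1, 1).

0, 1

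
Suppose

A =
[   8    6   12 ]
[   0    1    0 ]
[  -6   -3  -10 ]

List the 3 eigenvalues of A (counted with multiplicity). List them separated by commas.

The characteristic polynomial is p(lambda) = det(lambda·I - A).
Expanding the 3×3 determinant: p(lambda) = lambda^3 + lambda^2 - 10·lambda + 8.
Rational-root test: lambda = -4 gives p(-4) = 0.
Dividing by (lambda + 4) leaves lambda^2 - 3·lambda + 2.
The quadratic factors as (lambda - 1)·(lambda - 2).
Eigenvalues: -4, 1, 2.

-4, 1, 2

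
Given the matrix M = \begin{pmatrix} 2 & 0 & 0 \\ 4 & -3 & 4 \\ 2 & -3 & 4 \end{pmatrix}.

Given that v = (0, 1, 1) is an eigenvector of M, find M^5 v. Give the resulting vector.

(0, 1, 1)

First find the eigenvalue: Mv = (0, 1, 1) = 1·(0, 1, 1), so λ = 1.
Then M^5 v = λ^5·v = 1^5·(0, 1, 1) = 1·(0, 1, 1) = (0, 1, 1).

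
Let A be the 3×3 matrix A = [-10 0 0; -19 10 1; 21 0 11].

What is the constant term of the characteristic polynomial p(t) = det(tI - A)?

p(0) = det(0·I − A) = det(−A) = (−1)^3·det(A).
det(A) = -1100, so p(0) = 1100.

1100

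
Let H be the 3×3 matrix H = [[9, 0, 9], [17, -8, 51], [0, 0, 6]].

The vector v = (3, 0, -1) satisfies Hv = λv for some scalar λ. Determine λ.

Compute Hv: H·(3, 0, -1) = (18, 0, -6).
Since Hv = λv, compare component 1: 18 = λ·3, so λ = 6.

6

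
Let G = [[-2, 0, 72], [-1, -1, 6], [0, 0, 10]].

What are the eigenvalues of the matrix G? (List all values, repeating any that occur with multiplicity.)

Compute the characteristic polynomial p(lambda) = det(lambda·I - G).
Expanding along the first row, p(lambda) = lambda^3 - 7·lambda^2 - 28·lambda - 20.
Since p(-1) = 0, lambda = -1 is a root.
Factor out (lambda + 1): p(lambda) = (lambda + 1)·(lambda^2 - 8·lambda - 20).
The quadratic factors as (lambda + 2)·(lambda - 10).
Eigenvalues: -2, -1, 10.

-2, -1, 10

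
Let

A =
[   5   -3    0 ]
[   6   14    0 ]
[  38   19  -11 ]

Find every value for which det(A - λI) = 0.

-11, 8, 11

Set up det(lambda·I - A) = 0.
Expanding along the first row, p(lambda) = lambda^3 - 8·lambda^2 - 121·lambda + 968.
Try lambda = -11: p(-11) = 0, so -11 is a root.
Dividing by (lambda + 11) leaves lambda^2 - 19·lambda + 88.
The quadratic factors as (lambda - 8)·(lambda - 11).
Eigenvalues: -11, 8, 11.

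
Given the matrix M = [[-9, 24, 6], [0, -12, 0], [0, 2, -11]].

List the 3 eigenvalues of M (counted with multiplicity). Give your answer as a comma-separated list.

Compute the characteristic polynomial p(μ) = det(μI - M).
Cofactor expansion gives p(μ) = μ^3 + 32μ^2 + 339μ + 1188.
Try μ = -9: p(-9) = 0, so -9 is a root.
Factor out (μ + 9): p(μ) = (μ + 9)·(μ^2 + 23μ + 132).
The quadratic factors as (μ + 12)·(μ + 11).
Eigenvalues: -12, -11, -9.

-12, -11, -9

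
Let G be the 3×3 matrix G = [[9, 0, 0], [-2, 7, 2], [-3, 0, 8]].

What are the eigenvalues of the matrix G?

Compute the characteristic polynomial p(lambda) = det(lambda·I - G).
Expanding the 3×3 determinant: p(lambda) = lambda^3 - 24·lambda^2 + 191·lambda - 504.
Try lambda = 7: p(7) = 0, so 7 is a root.
Dividing by (lambda - 7) leaves lambda^2 - 17·lambda + 72.
The quadratic factors as (lambda - 8)·(lambda - 9).
Eigenvalues: 7, 8, 9.

7, 8, 9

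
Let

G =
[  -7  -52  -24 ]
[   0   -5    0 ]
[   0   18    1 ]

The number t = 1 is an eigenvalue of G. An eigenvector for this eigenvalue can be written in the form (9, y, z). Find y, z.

0, -3

We need (G - 1I)v = 0.
G - 1I = [[-8, -52, -24], [0, -6, 0], [0, 18, 0]].
Row 1: (-8)·9 + (-52)·y + (-24)·z = 0
Row 2: (0)·9 + (-6)·y + (0)·z = 0
Row 3: (0)·9 + (18)·y + (0)·z = 0
Solving gives y = 0, z = -3.
Check: G·(9, 0, -3) = (9, 0, -3) = 1·(9, 0, -3).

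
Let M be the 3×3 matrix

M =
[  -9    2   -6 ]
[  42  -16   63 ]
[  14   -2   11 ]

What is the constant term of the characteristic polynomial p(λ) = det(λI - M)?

p(0) = det(0·I − M) = det(−M) = (−1)^3·det(M).
det(M) = 450, so p(0) = -450.

-450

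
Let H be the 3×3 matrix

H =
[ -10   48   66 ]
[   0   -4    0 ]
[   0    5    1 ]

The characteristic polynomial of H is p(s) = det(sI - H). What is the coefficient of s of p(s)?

26

p(s) = s^3 + 13s^2 + 26s - 40.
The coefficient of s is 26.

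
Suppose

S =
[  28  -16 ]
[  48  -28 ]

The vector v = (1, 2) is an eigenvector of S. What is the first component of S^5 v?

First find the eigenvalue: Sv = (-4, -8) = -4·(1, 2), so λ = -4.
Then S^5 v = λ^5·v = (-4)^5·(1, 2) = -1024·(1, 2) = (-1024, -2048).

-1024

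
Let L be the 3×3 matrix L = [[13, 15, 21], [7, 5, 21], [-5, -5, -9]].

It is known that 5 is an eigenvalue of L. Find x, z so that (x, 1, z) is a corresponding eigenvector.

We need (L - 5I)v = 0.
L - 5I = [[8, 15, 21], [7, 0, 21], [-5, -5, -14]].
Row 1: (8)·x + (15)·1 + (21)·z = 0
Row 2: (7)·x + (0)·1 + (21)·z = 0
Row 3: (-5)·x + (-5)·1 + (-14)·z = 0
Solving gives x = -15, z = 5.
Check: L·(-15, 1, 5) = (-75, 5, 25) = 5·(-15, 1, 5).

-15, 5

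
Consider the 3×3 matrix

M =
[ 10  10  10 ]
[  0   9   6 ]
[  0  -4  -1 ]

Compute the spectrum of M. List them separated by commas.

Compute the characteristic polynomial p(t) = det(tI - M).
Expanding along the first row, p(t) = t^3 - 18t^2 + 95t - 150.
Since p(3) = 0, t = 3 is a root.
Dividing by (t - 3) leaves t^2 - 15t + 50.
The quadratic factors as (t - 5)·(t - 10).
Eigenvalues: 3, 5, 10.

3, 5, 10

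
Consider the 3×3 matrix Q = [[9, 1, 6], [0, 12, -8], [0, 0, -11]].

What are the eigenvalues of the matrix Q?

Q is upper triangular, so its eigenvalues are the diagonal entries.
Diagonal: 9, 12, -11.

-11, 9, 12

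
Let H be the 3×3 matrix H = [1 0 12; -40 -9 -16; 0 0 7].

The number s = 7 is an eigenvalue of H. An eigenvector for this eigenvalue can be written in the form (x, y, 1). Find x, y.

We need (H - 7I)v = 0.
H - 7I = [[-6, 0, 12], [-40, -16, -16], [0, 0, 0]].
Row 1: (-6)·x + (0)·y + (12)·1 = 0
Row 2: (-40)·x + (-16)·y + (-16)·1 = 0
Row 3: (0)·x + (0)·y + (0)·1 = 0
Solving gives x = 2, y = -6.
Check: H·(2, -6, 1) = (14, -42, 7) = 7·(2, -6, 1).

2, -6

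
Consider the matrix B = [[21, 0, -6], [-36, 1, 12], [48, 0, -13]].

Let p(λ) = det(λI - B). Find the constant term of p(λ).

-15

p(λ) = λ^3 - 9λ^2 + 23λ - 15.
The constant term is -15.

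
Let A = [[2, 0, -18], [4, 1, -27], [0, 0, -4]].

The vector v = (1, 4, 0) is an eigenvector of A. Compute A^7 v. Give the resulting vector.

First find the eigenvalue: Av = (2, 8, 0) = 2·(1, 4, 0), so λ = 2.
Then A^7 v = λ^7·v = 2^7·(1, 4, 0) = 128·(1, 4, 0) = (128, 512, 0).

(128, 512, 0)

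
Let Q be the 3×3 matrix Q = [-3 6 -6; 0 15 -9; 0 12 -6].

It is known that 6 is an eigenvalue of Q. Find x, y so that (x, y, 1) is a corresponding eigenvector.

0, 1

We need (Q - 6I)v = 0.
Q - 6I = [[-9, 6, -6], [0, 9, -9], [0, 12, -12]].
Row 1: (-9)·x + (6)·y + (-6)·1 = 0
Row 2: (0)·x + (9)·y + (-9)·1 = 0
Row 3: (0)·x + (12)·y + (-12)·1 = 0
Solving gives x = 0, y = 1.
Check: Q·(0, 1, 1) = (0, 6, 6) = 6·(0, 1, 1).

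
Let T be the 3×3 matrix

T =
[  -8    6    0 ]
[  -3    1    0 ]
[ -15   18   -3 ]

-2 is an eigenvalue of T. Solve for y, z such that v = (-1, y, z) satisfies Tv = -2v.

We need (T + 2I)v = 0.
T + 2I = [[-6, 6, 0], [-3, 3, 0], [-15, 18, -1]].
Row 1: (-6)·-1 + (6)·y + (0)·z = 0
Row 2: (-3)·-1 + (3)·y + (0)·z = 0
Row 3: (-15)·-1 + (18)·y + (-1)·z = 0
Solving gives y = -1, z = -3.
Check: T·(-1, -1, -3) = (2, 2, 6) = -2·(-1, -1, -3).

-1, -3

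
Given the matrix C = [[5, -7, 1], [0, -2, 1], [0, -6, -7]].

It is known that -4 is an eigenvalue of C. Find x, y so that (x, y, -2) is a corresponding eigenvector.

We need (C + 4I)v = 0.
C + 4I = [[9, -7, 1], [0, 2, 1], [0, -6, -3]].
Row 1: (9)·x + (-7)·y + (1)·-2 = 0
Row 2: (0)·x + (2)·y + (1)·-2 = 0
Row 3: (0)·x + (-6)·y + (-3)·-2 = 0
Solving gives x = 1, y = 1.
Check: C·(1, 1, -2) = (-4, -4, 8) = -4·(1, 1, -2).

1, 1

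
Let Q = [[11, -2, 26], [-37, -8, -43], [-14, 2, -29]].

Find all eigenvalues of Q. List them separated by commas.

-12, -11, -3

Set up det(λI - Q) = 0.
Expanding along the first row, p(λ) = λ^3 + 26λ^2 + 201λ + 396.
Try λ = -3: p(-3) = 0, so -3 is a root.
Factor out (λ + 3): p(λ) = (λ + 3)·(λ^2 + 23λ + 132).
The quadratic factors as (λ + 12)·(λ + 11).
Eigenvalues: -12, -11, -3.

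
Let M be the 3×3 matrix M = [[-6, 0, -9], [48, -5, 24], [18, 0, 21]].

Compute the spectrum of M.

Compute the characteristic polynomial p(lambda) = det(lambda·I - M).
Cofactor expansion gives p(lambda) = lambda^3 - 10·lambda^2 - 39·lambda + 180.
Try lambda = 12: p(12) = 0, so 12 is a root.
Dividing by (lambda - 12) leaves lambda^2 + 2·lambda - 15.
The quadratic factors as (lambda + 5)·(lambda - 3).
Eigenvalues: -5, 3, 12.

-5, 3, 12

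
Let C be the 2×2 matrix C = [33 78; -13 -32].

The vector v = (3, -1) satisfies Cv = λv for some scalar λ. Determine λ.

Compute Cv: C·(3, -1) = (21, -7).
Since Cv = λv, compare component 1: 21 = λ·3, so λ = 7.

7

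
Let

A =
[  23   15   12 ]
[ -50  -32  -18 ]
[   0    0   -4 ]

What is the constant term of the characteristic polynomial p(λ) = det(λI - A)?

56

p(0) = det(0·I − A) = det(−A) = (−1)^3·det(A).
det(A) = -56, so p(0) = 56.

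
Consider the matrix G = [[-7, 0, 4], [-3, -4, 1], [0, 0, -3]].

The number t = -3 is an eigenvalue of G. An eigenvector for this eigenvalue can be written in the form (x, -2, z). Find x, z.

We need (G + 3I)v = 0.
G + 3I = [[-4, 0, 4], [-3, -1, 1], [0, 0, 0]].
Row 1: (-4)·x + (0)·-2 + (4)·z = 0
Row 2: (-3)·x + (-1)·-2 + (1)·z = 0
Row 3: (0)·x + (0)·-2 + (0)·z = 0
Solving gives x = 1, z = 1.
Check: G·(1, -2, 1) = (-3, 6, -3) = -3·(1, -2, 1).

1, 1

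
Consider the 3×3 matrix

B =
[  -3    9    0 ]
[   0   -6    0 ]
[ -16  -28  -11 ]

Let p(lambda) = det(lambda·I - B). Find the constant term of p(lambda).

198

p(lambda) = lambda^3 + 20·lambda^2 + 117·lambda + 198.
The constant term is 198.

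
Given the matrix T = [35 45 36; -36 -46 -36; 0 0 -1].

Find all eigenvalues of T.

-10, -1, -1

Compute the characteristic polynomial p(μ) = det(μI - T).
Expanding the 3×3 determinant: p(μ) = μ^3 + 12μ^2 + 21μ + 10.
Rational-root test: μ = -1 gives p(-1) = 0.
Dividing by (μ + 1) leaves μ^2 + 11μ + 10.
The quadratic factors as (μ + 10)·(μ + 1).
Eigenvalues: -10, -1, -1.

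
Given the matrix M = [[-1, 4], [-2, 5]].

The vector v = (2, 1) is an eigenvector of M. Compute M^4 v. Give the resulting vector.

(2, 1)

First find the eigenvalue: Mv = (2, 1) = 1·(2, 1), so λ = 1.
Then M^4 v = λ^4·v = 1^4·(2, 1) = 1·(2, 1) = (2, 1).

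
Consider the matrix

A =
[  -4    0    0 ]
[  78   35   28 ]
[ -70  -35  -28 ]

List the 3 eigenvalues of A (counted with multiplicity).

-4, 0, 7

Set up det(λI - A) = 0.
Expanding along the first row, p(λ) = λ^3 - 3λ^2 - 28λ.
Rational-root test: λ = -4 gives p(-4) = 0.
Factor out (λ + 4): p(λ) = (λ + 4)·(λ^2 - 7λ).
The quadratic factors as λ·(λ - 7).
Eigenvalues: -4, 0, 7.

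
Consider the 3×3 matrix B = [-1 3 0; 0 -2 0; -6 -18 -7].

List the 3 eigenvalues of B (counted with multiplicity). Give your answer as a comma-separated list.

Set up det(λI - B) = 0.
Expanding the 3×3 determinant: p(λ) = λ^3 + 10λ^2 + 23λ + 14.
Since p(-7) = 0, λ = -7 is a root.
Dividing by (λ + 7) leaves λ^2 + 3λ + 2.
The quadratic factors as (λ + 2)·(λ + 1).
Eigenvalues: -7, -2, -1.

-7, -2, -1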